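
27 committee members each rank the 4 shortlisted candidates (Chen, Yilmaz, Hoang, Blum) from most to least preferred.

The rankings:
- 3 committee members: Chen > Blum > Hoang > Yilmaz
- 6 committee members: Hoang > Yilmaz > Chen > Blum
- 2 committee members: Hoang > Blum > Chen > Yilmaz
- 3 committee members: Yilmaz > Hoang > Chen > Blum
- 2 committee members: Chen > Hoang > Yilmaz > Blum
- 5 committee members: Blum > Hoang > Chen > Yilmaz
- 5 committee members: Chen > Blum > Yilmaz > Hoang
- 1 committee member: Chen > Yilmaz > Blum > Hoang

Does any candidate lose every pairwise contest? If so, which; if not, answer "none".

Yilmaz

Pairwise majorities:
Chen vs Yilmaz: Chen wins 18–9.
Chen vs Hoang: Hoang, 16–11.
Chen vs Blum: Chen preferred on 3+6+3+2+5+1 = 20 ballots; Chen wins 20–7.
Yilmaz vs Hoang: 3+5+1 = 9 for Yilmaz, 18 for Hoang — Hoang by 18–9.
Yilmaz vs Blum: 12 to 15, Blum.
Hoang–Blum: Blum 14–13.
Yilmaz loses to every other candidate — it is the Condorcet loser.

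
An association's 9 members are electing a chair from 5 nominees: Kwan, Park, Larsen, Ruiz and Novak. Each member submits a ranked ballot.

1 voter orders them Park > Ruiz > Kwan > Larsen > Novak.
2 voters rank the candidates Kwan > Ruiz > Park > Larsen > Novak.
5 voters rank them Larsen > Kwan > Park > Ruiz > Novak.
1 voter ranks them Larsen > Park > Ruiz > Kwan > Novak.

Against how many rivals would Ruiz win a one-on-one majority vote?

1

Ruiz against each rival (9 voters):
Ruiz vs Kwan: 1+1 = 2 for Ruiz, 7 for Kwan — Kwan by 7–2.
Ruiz vs Park: Ruiz preferred on 2 ballots; Park wins 7–2.
Ruiz vs Larsen: Larsen wins 6–3.
Ruiz–Novak: Ruiz 9–0.
Ruiz beats Novak; loses to Kwan, Park, Larsen — 1 pairwise win.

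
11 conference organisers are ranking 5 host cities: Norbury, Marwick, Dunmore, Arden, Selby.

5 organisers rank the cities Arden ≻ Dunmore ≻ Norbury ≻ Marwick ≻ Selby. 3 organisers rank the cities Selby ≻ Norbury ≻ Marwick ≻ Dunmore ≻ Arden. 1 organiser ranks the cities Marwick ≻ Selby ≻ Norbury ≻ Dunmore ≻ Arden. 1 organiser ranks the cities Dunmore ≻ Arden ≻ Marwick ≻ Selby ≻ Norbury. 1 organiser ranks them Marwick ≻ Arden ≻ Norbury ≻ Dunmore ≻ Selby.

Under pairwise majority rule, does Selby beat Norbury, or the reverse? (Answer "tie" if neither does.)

Norbury

Ballots ranking Selby above Norbury: 3 + 1 + 1 = 5.
Ballots ranking Norbury above Selby: 11 − 5 = 6.
Norbury wins the head-to-head 6–5.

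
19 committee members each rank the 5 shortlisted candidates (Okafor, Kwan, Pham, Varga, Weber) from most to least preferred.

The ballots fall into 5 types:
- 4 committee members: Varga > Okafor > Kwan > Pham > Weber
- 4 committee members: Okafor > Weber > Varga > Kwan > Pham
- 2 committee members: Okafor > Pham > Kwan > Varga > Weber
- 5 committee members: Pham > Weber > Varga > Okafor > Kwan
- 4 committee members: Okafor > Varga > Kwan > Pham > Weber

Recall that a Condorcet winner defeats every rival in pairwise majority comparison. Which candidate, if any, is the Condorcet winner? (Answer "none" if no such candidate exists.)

Head-to-head results (19 committee members):
Okafor vs Kwan: 4+4+2+5+4 = 19 for Okafor, 0 for Kwan — Okafor by 19–0.
Okafor vs Pham: Okafor preferred on 4+4+2+4 = 14 ballots; Okafor wins 14–5.
Okafor vs Varga: Okafor is ranked higher on 4+2+4 = 10 ballots, Varga on 9. Okafor wins 10–9.
Okafor vs Weber: Okafor preferred on 4+4+2+4 = 14 ballots; Okafor wins 14–5.
Kwan vs Pham: Kwan preferred on 4+4+4 = 12 ballots; Kwan wins 12–7.
Kwan vs Varga: Kwan is ranked higher on 2 ballots, Varga on 17. Varga wins 17–2.
Kwan vs Weber: 4+2+4 = 10 for Kwan, 9 for Weber — Kwan by 10–9.
Pham vs Varga: Pham is ranked higher on 2+5 = 7 ballots, Varga on 12. Varga wins 12–7.
Pham vs Weber: Pham preferred on 4+2+5+4 = 15 ballots; Pham wins 15–4.
Varga vs Weber: 10 to 9, Varga.
Okafor wins every pairwise contest, so Okafor is the Condorcet winner.

Okafor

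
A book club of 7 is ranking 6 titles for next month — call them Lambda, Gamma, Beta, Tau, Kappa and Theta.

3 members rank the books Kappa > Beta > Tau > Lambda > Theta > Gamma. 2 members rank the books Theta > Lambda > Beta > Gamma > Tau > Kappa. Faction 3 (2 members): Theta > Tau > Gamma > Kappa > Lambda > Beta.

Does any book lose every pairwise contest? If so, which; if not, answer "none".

none

Pairwise majorities:
Lambda–Gamma: Lambda 5–2.
Lambda vs Beta: Lambda is ranked higher on 2+2 = 4 ballots, Beta on 3. Lambda wins 4–3.
Lambda vs Tau: Tau, 5–2.
Lambda vs Kappa: Kappa, 5–2.
Lambda vs Theta: Lambda preferred on 3 ballots; Theta wins 4–3.
Gamma vs Beta: 2 for Gamma, 5 for Beta — Beta by 5–2.
Gamma vs Tau: Gamma is ranked higher on 2 ballots, Tau on 5. Tau wins 5–2.
Gamma–Kappa: Gamma 4–3.
Gamma vs Theta: Theta wins 7–0.
Beta vs Tau: Beta, 5–2.
Beta vs Kappa: Kappa, 5–2.
Beta–Theta: Theta 4–3.
Tau–Kappa: Tau 4–3.
Tau vs Theta: Tau is ranked higher on 3 ballots, Theta on 4. Theta wins 4–3.
Kappa vs Theta: Theta, 4–3.
No book is winless: Lambda beats Gamma; Gamma beats Kappa; Beta beats Gamma; Tau beats Lambda; Kappa beats Lambda; Theta beats Lambda. There is no Condorcet loser.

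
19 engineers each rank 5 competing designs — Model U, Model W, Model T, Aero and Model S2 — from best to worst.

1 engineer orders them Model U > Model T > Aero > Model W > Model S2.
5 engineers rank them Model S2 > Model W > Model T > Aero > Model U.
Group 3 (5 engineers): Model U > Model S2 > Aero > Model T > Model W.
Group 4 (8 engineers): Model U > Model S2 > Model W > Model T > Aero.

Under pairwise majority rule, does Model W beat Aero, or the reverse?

Ballots ranking Model W above Aero: 5 + 8 = 13.
Ballots ranking Aero above Model W: 19 − 13 = 6.
Model W wins the head-to-head 13–6.

Model W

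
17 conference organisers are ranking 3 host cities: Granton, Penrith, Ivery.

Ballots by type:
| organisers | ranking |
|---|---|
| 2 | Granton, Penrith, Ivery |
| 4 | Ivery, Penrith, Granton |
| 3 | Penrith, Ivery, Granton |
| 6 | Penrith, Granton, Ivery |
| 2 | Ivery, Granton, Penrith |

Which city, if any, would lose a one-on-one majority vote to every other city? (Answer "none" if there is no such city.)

Head-to-head results (17 organisers):
Granton–Penrith: Penrith 13–4.
Granton vs Ivery: 8 to 9, Ivery.
Penrith–Ivery: Penrith 11–6.
Granton loses to every other city — it is the Condorcet loser.

Granton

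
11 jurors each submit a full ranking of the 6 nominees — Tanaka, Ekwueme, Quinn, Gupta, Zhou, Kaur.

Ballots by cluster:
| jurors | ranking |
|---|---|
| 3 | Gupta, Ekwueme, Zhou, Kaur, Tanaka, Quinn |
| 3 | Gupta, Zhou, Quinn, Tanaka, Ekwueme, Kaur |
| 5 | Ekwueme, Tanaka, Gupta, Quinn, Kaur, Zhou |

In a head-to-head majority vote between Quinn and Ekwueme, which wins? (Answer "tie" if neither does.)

Ekwueme

Ballots ranking Quinn above Ekwueme: 3.
Ballots ranking Ekwueme above Quinn: 11 − 3 = 8.
Ekwueme wins the head-to-head 8–3.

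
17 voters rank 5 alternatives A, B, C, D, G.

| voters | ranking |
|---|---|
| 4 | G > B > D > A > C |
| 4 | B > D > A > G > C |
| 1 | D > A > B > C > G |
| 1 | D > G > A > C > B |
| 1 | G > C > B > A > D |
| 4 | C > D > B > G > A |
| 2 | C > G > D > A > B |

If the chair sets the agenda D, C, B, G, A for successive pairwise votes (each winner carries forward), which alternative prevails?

B

Round 1: D vs C — 10–7, D advances.
Round 2: D vs B — 8–9, B advances.
Round 3: B vs G — 9–8, B advances.
Round 4: B vs A — 13–4, B advances.
B survives the agenda.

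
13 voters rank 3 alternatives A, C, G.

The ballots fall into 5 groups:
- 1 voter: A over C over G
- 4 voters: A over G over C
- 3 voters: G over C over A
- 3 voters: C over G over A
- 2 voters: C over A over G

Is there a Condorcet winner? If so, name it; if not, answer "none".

none

Head-to-head results (13 voters):
A vs C: 1+4 = 5 for A, 8 for C — C by 8–5.
A vs G: A preferred on 1+4+2 = 7 ballots; A wins 7–6.
C vs G: 6 to 7, G.
Every alternative loses at least once (A loses to C; C loses to G; G loses to A). The majority relation contains the cycle A > G > C > A, so there is no Condorcet winner.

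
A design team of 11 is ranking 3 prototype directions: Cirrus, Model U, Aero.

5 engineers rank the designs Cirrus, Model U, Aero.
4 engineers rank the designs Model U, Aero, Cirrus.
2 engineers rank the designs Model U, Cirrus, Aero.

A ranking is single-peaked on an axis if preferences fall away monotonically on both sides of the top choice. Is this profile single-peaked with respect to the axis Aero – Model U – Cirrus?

yes

Axis positions: Aero=1, Model U=2, Cirrus=3.
Faction 1 (peak Cirrus at position 3): ranking walks positions 3-2-1, expanding outward from the peak — single-peaked.
Faction 2 (peak Model U at position 2): ranking walks positions 2-1-3, expanding outward from the peak — single-peaked.
Faction 3 (peak Model U at position 2): ranking walks positions 2-3-1, expanding outward from the peak — single-peaked.
Every ranking is single-peaked on this axis.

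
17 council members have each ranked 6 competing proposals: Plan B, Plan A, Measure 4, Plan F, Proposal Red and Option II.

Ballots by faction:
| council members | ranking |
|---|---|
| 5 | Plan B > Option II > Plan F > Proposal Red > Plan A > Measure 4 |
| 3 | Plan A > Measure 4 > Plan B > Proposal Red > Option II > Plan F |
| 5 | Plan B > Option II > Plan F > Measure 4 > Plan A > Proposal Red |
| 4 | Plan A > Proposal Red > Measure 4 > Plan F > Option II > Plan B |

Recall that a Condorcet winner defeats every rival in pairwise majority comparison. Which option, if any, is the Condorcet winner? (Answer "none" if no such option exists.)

Check each pair by majority over 17 ballots:
Plan B–Plan A: Plan B 10–7.
Plan B vs Measure 4: Plan B, 10–7.
Plan B vs Plan F: Plan B, 13–4.
Plan B vs Proposal Red: Plan B, 13–4.
Plan B vs Option II: Plan B, 13–4.
Plan A vs Measure 4: Plan A wins 12–5.
Plan A–Plan F: Plan F 10–7.
Plan A vs Proposal Red: Plan A, 12–5.
Plan A–Option II: Option II 10–7.
Measure 4–Plan F: Plan F 10–7.
Measure 4–Proposal Red: Proposal Red 9–8.
Measure 4 vs Option II: Option II, 10–7.
Plan F vs Proposal Red: Plan F wins 10–7.
Plan F vs Option II: Option II wins 13–4.
Proposal Red vs Option II: Option II wins 10–7.
Only Plan B has no losses; Plan B is the Condorcet winner.

Plan B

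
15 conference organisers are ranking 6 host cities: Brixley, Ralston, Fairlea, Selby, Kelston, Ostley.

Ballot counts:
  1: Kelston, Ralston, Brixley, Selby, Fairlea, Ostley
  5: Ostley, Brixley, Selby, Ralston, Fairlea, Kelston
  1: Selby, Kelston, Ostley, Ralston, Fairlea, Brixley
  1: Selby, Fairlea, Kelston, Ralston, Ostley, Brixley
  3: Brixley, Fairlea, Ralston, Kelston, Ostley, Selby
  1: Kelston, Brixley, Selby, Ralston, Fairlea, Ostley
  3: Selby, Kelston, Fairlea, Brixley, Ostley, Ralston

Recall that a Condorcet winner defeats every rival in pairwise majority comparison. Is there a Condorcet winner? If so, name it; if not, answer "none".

Pairwise majorities:
Brixley vs Ralston: 12 to 3, Brixley.
Brixley–Fairlea: Brixley 10–5.
Brixley vs Selby: Brixley preferred on 1+5+3+1 = 10 ballots; Brixley wins 10–5.
Brixley–Kelston: Brixley 8–7.
Brixley vs Ostley: Brixley wins 8–7.
Ralston vs Fairlea: Ralston, 8–7.
Ralston–Selby: Selby 11–4.
Ralston–Kelston: Ralston 8–7.
Ralston vs Ostley: 6 to 9, Ostley.
Fairlea vs Selby: Fairlea preferred on 3 ballots; Selby wins 12–3.
Fairlea vs Kelston: Fairlea preferred on 5+1+3 = 9 ballots; Fairlea wins 9–6.
Fairlea vs Ostley: Fairlea, 9–6.
Selby–Kelston: Selby 10–5.
Selby–Ostley: Ostley 8–7.
Kelston–Ostley: Kelston 10–5.
Brixley wins every pairwise contest, so Brixley is the Condorcet winner.

Brixley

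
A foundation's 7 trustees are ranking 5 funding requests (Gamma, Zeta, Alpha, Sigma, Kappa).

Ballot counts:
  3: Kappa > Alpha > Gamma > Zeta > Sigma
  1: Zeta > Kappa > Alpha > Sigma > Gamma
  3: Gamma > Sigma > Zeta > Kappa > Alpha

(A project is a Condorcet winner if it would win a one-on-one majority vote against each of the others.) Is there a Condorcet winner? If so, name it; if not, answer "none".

Pairwise majorities:
Gamma vs Zeta: 3+3 = 6 for Gamma, 1 for Zeta — Gamma by 6–1.
Gamma vs Alpha: 3 for Gamma, 4 for Alpha — Alpha by 4–3.
Gamma vs Sigma: 3+3 = 6 for Gamma, 1 for Sigma — Gamma by 6–1.
Gamma vs Kappa: 3 for Gamma, 4 for Kappa — Kappa by 4–3.
Zeta vs Alpha: 1+3 = 4 for Zeta, 3 for Alpha — Zeta by 4–3.
Zeta vs Sigma: 4 to 3, Zeta.
Zeta vs Kappa: Zeta is ranked higher on 1+3 = 4 ballots, Kappa on 3. Zeta wins 4–3.
Alpha vs Sigma: Alpha is ranked higher on 3+1 = 4 ballots, Sigma on 3. Alpha wins 4–3.
Alpha vs Kappa: Alpha preferred on 0 ballots; Kappa wins 7–0.
Sigma vs Kappa: Sigma preferred on 3 ballots; Kappa wins 4–3.
Each project drops at least one matchup (Gamma loses to Alpha; Zeta loses to Gamma; Alpha loses to Zeta; Sigma loses to Gamma; Kappa loses to Zeta); the cycle Gamma > Zeta > Alpha > Gamma rules out a Condorcet winner.

none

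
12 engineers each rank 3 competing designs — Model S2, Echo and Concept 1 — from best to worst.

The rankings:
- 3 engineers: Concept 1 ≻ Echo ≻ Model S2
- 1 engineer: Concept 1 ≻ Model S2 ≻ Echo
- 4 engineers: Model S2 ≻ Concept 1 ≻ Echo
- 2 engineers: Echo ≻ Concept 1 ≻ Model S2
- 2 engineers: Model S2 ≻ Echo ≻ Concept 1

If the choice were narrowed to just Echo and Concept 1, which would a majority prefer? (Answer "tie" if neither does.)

Concept 1

Ballots ranking Echo above Concept 1: 2 + 2 = 4.
Ballots ranking Concept 1 above Echo: 12 − 4 = 8.
Concept 1 wins the head-to-head 8–4.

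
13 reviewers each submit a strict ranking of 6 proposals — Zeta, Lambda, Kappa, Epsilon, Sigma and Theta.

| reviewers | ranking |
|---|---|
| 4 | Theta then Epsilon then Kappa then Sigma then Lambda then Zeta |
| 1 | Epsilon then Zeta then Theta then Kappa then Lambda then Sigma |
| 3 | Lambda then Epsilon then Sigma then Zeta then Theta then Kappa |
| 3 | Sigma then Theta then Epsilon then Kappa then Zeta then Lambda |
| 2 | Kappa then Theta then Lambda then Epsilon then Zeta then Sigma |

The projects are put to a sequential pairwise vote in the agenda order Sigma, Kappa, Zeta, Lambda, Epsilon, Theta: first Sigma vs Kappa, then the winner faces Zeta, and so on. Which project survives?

Round 1: Sigma vs Kappa — 6–7, Kappa advances.
Round 2: Kappa vs Zeta — 9–4, Kappa advances.
Round 3: Kappa vs Lambda — 10–3, Kappa advances.
Round 4: Kappa vs Epsilon — 2–11, Epsilon advances.
Round 5: Epsilon vs Theta — 4–9, Theta advances.
Theta survives the agenda.

Theta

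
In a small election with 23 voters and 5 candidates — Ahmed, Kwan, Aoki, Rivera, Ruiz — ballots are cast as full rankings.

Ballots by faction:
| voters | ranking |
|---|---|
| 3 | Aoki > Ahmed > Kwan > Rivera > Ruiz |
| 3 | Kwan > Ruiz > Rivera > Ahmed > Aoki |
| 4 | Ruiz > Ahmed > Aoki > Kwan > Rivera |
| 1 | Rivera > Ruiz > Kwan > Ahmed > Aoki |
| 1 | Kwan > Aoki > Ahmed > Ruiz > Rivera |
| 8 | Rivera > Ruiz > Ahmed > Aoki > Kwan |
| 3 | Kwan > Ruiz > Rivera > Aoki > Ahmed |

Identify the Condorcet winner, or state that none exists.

Pairwise majorities:
Ahmed vs Kwan: Ahmed preferred on 3+4+8 = 15 ballots; Ahmed wins 15–8.
Ahmed vs Aoki: 16 to 7, Ahmed.
Ahmed vs Rivera: 3+4+1 = 8 for Ahmed, 15 for Rivera — Rivera by 15–8.
Ahmed vs Ruiz: 4 to 19, Ruiz.
Kwan–Aoki: Aoki 15–8.
Kwan vs Rivera: Kwan wins 14–9.
Kwan vs Ruiz: Kwan preferred on 3+3+1+3 = 10 ballots; Ruiz wins 13–10.
Aoki–Rivera: Rivera 15–8.
Aoki vs Ruiz: 3+1 = 4 for Aoki, 19 for Ruiz — Ruiz by 19–4.
Rivera vs Ruiz: 3+1+8 = 12 for Rivera, 11 for Ruiz — Rivera by 12–11.
No candidate is unbeaten: Ahmed loses to Rivera; Kwan loses to Ahmed; Aoki loses to Ahmed; Rivera loses to Kwan; Ruiz loses to Rivera. In particular Ahmed → Kwan → Rivera → Ahmed is a majority cycle — no Condorcet winner exists.

none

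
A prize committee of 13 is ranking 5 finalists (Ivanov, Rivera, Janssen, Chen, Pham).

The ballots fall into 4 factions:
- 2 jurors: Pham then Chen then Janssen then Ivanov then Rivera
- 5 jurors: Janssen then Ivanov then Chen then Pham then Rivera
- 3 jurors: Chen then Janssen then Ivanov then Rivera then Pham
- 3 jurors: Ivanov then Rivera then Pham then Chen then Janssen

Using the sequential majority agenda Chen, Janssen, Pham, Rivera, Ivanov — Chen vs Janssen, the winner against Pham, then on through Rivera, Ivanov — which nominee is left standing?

Ivanov

Round 1: Chen vs Janssen — 8–5, Chen advances.
Round 2: Chen vs Pham — 8–5, Chen advances.
Round 3: Chen vs Rivera — 10–3, Chen advances.
Round 4: Chen vs Ivanov — 5–8, Ivanov advances.
Ivanov survives the agenda.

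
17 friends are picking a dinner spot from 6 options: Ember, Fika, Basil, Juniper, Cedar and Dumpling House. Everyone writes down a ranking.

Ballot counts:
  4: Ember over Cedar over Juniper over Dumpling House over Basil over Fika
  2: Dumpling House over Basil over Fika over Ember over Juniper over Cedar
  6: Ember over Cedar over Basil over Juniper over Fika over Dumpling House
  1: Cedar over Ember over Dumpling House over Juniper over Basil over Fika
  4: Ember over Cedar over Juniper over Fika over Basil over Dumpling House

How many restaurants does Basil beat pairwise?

Basil against each rival (17 friends):
Basil vs Ember: Basil preferred on 2 ballots; Ember wins 15–2.
Basil vs Fika: Basil is ranked higher on 4+2+6+1 = 13 ballots, Fika on 4. Basil wins 13–4.
Basil vs Juniper: 2+6 = 8 for Basil, 9 for Juniper — Juniper by 9–8.
Basil vs Cedar: 2 to 15, Cedar.
Basil–Dumpling House: Basil 10–7.
Basil beats Fika, Dumpling House; loses to Ember, Juniper, Cedar — 2 pairwise wins.

2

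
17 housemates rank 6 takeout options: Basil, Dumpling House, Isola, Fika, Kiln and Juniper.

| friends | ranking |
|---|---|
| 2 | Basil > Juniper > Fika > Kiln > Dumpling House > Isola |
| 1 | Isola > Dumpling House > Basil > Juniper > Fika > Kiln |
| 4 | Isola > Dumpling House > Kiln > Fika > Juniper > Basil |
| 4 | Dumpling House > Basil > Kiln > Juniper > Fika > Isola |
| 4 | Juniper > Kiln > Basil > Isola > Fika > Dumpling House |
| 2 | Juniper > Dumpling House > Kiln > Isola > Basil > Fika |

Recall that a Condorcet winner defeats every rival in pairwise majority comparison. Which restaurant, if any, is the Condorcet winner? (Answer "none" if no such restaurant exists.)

none

Check each pair by majority over 17 ballots:
Basil vs Dumpling House: Dumpling House, 11–6.
Basil vs Isola: Basil, 10–7.
Basil vs Fika: Basil, 13–4.
Basil vs Kiln: Kiln wins 10–7.
Basil–Juniper: Juniper 10–7.
Dumpling House vs Isola: Isola wins 9–8.
Dumpling House vs Fika: Dumpling House, 11–6.
Dumpling House vs Kiln: Dumpling House wins 11–6.
Dumpling House–Juniper: Dumpling House 9–8.
Isola vs Fika: Isola, 11–6.
Isola vs Kiln: Kiln, 12–5.
Isola vs Juniper: Juniper wins 12–5.
Fika vs Kiln: Kiln, 14–3.
Fika–Juniper: Juniper 13–4.
Kiln vs Juniper: Juniper wins 9–8.
No restaurant is unbeaten: Basil loses to Dumpling House; Dumpling House loses to Isola; Isola loses to Basil; Fika loses to Basil; Kiln loses to Dumpling House; Juniper loses to Dumpling House. In particular Basil > Isola > Dumpling House > Basil is a majority cycle — no Condorcet winner exists.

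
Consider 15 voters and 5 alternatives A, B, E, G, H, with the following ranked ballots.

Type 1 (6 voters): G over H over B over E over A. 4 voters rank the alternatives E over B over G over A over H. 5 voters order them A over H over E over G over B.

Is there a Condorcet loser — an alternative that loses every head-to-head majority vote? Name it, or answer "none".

Pairwise majorities:
A vs B: 5 to 10, B.
A vs E: E, 10–5.
A vs G: A preferred on 5 ballots; G wins 10–5.
A vs H: A is ranked higher on 4+5 = 9 ballots, H on 6. A wins 9–6.
B vs E: B is ranked higher on 6 ballots, E on 9. E wins 9–6.
B vs G: G, 11–4.
B vs H: H wins 11–4.
E–G: E 9–6.
E vs H: E is ranked higher on 4 ballots, H on 11. H wins 11–4.
G–H: G 10–5.
No alternative is winless: A beats H; B beats A; E beats A; G beats A; H beats B. There is no Condorcet loser.

none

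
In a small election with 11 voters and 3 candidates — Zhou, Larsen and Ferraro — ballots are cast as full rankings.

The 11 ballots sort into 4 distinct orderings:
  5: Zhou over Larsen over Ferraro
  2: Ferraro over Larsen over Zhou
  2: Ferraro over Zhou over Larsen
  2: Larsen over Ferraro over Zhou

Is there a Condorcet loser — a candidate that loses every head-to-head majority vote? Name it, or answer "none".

Pairwise majorities:
Zhou vs Larsen: Zhou preferred on 5+2 = 7 ballots; Zhou wins 7–4.
Zhou vs Ferraro: Ferraro wins 6–5.
Larsen vs Ferraro: Larsen is ranked higher on 5+2 = 7 ballots, Ferraro on 4. Larsen wins 7–4.
Each candidate has at least one pairwise win (Zhou beats Larsen; Larsen beats Ferraro; Ferraro beats Zhou) — no Condorcet loser.

none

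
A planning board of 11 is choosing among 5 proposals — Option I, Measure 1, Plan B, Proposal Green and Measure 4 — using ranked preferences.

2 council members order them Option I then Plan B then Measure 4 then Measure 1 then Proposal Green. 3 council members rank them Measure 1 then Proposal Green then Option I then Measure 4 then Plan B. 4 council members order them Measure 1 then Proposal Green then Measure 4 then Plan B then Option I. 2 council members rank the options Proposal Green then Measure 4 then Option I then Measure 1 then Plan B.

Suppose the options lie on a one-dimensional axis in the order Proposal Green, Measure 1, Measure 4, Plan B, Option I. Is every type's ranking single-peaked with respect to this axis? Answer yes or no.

Axis positions: Proposal Green=1, Measure 1=2, Measure 4=3, Plan B=4, Option I=5.
Type 1 (peak Option I at position 5): ranking walks positions 5-4-3-2-1, expanding outward from the peak — single-peaked.
Type 2: ranking walks positions 2-1-5-3-4; Option I is ranked above Measure 4 even though Measure 4 lies between Option I and the peak Measure 1 on the axis — preferences dip and rise again. Not single-peaked.
Type 3 (peak Measure 1 at position 2): ranking walks positions 2-1-3-4-5, expanding outward from the peak — single-peaked.
Type 4: ranking walks positions 1-3-5-2-4; Measure 4 is ranked above Measure 1 even though Measure 1 lies between Measure 4 and the peak Proposal Green on the axis — preferences dip and rise again. Not single-peaked.
Type 2 violates single-peakedness, so the profile is not single-peaked on this axis.

no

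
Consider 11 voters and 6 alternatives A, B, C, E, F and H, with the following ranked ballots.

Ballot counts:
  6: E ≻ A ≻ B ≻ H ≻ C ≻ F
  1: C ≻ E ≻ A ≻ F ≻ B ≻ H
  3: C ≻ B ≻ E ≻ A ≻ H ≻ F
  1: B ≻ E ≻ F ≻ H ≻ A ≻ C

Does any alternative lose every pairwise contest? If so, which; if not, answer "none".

F

Pairwise majorities:
A vs B: A is ranked higher on 6+1 = 7 ballots, B on 4. A wins 7–4.
A vs C: A, 7–4.
A vs E: E, 11–0.
A vs F: 10 to 1, A.
A vs H: A wins 10–1.
B vs C: 7 to 4, B.
B vs E: E wins 7–4.
B vs F: B is ranked higher on 6+3+1 = 10 ballots, F on 1. B wins 10–1.
B vs H: B wins 11–0.
C vs E: C is ranked higher on 1+3 = 4 ballots, E on 7. E wins 7–4.
C vs F: C, 10–1.
C–H: H 7–4.
E vs F: E wins 11–0.
E vs H: 11 to 0, E.
F vs H: F preferred on 1+1 = 2 ballots; H wins 9–2.
Only F has no wins; F is the Condorcet loser.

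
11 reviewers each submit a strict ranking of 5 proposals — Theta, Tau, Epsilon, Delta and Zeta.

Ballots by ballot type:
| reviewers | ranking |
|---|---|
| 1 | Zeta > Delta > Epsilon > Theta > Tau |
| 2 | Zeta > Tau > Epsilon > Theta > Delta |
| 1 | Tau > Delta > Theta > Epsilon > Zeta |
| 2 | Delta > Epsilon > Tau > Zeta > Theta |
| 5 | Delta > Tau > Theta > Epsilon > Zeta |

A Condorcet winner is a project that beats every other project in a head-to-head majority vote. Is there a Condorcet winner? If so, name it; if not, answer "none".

Delta

Pairwise majorities:
Theta vs Tau: Tau, 10–1.
Theta vs Epsilon: Theta, 6–5.
Theta vs Delta: Theta is ranked higher on 2 ballots, Delta on 9. Delta wins 9–2.
Theta vs Zeta: Theta is ranked higher on 1+5 = 6 ballots, Zeta on 5. Theta wins 6–5.
Tau vs Epsilon: Tau wins 8–3.
Tau vs Delta: Delta wins 8–3.
Tau vs Zeta: Tau is ranked higher on 1+2+5 = 8 ballots, Zeta on 3. Tau wins 8–3.
Epsilon vs Delta: Delta, 9–2.
Epsilon vs Zeta: Epsilon wins 8–3.
Delta vs Zeta: Delta, 8–3.
Only Delta has no losses; Delta is the Condorcet winner.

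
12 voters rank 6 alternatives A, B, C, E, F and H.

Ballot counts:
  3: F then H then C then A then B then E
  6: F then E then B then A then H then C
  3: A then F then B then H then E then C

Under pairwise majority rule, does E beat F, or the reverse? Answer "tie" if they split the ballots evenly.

F

No ballot ranks E above F: 0.
Ballots ranking F above E: 12 − 0 = 12.
F wins the head-to-head 12–0.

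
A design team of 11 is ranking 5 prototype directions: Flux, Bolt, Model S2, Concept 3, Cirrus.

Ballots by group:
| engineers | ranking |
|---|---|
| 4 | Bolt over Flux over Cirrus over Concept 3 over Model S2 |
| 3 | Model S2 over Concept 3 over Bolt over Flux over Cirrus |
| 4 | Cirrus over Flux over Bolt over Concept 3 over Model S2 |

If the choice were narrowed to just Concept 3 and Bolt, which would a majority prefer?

Ballots ranking Concept 3 above Bolt: 3.
Ballots ranking Bolt above Concept 3: 11 − 3 = 8.
Bolt wins the head-to-head 8–3.

Bolt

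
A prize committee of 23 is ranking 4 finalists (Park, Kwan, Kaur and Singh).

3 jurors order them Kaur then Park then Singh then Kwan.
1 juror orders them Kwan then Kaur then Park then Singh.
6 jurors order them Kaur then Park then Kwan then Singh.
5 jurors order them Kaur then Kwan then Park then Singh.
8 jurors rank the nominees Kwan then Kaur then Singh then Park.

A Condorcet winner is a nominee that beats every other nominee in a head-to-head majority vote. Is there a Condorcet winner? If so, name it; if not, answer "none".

Kaur

Pairwise majorities:
Park vs Kwan: 3+6 = 9 for Park, 14 for Kwan — Kwan by 14–9.
Park vs Kaur: 0 for Park, 23 for Kaur — Kaur by 23–0.
Park vs Singh: Park preferred on 3+1+6+5 = 15 ballots; Park wins 15–8.
Kwan vs Kaur: Kwan preferred on 1+8 = 9 ballots; Kaur wins 14–9.
Kwan vs Singh: 20 to 3, Kwan.
Kaur vs Singh: 23 to 0, Kaur.
Only Kaur has no losses; Kaur is the Condorcet winner.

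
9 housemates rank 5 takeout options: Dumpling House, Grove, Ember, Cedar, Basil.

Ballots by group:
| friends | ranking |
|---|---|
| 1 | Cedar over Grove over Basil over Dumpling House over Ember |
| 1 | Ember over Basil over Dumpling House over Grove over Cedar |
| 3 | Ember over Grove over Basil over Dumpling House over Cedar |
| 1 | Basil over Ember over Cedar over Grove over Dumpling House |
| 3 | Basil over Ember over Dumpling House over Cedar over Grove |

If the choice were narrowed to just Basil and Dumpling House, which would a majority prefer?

Basil

Ballots ranking Basil above Dumpling House: 1 + 1 + 3 + 1 + 3 = 9.
Ballots ranking Dumpling House above Basil: 9 − 9 = 0.
Basil wins the head-to-head 9–0.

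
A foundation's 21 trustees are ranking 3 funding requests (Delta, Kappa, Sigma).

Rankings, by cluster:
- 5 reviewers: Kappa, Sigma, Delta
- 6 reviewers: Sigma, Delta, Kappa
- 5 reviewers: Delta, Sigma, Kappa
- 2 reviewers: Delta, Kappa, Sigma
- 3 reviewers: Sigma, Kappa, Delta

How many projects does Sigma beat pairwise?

Sigma against each rival (21 reviewers):
Sigma vs Delta: Sigma is ranked higher on 5+6+3 = 14 ballots, Delta on 7. Sigma wins 14–7.
Sigma vs Kappa: 14 to 7, Sigma.
Sigma beats Delta, Kappa — 2 pairwise wins.

2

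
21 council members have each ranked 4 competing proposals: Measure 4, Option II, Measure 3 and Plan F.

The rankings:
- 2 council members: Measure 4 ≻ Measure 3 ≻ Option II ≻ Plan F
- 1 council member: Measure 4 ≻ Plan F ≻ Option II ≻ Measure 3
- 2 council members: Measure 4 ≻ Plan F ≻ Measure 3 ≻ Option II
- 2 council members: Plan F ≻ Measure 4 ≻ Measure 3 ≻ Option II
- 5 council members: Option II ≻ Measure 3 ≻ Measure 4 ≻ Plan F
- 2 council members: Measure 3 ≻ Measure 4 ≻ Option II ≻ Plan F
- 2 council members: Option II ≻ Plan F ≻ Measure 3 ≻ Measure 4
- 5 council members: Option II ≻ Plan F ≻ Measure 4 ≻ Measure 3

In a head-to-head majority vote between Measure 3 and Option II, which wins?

Option II

Ballots ranking Measure 3 above Option II: 2 + 2 + 2 + 2 = 8.
Ballots ranking Option II above Measure 3: 21 − 8 = 13.
Option II wins the head-to-head 13–8.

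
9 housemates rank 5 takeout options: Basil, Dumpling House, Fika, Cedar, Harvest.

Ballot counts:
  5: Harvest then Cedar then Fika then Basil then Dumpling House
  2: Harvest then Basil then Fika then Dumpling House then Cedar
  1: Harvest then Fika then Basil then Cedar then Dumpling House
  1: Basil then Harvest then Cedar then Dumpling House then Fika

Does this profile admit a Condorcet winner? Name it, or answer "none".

Harvest

Pairwise majorities:
Basil vs Dumpling House: 9 to 0, Basil.
Basil vs Fika: Basil is ranked higher on 2+1 = 3 ballots, Fika on 6. Fika wins 6–3.
Basil vs Cedar: Basil is ranked higher on 2+1+1 = 4 ballots, Cedar on 5. Cedar wins 5–4.
Basil vs Harvest: Basil is ranked higher on 1 ballot, Harvest on 8. Harvest wins 8–1.
Dumpling House vs Fika: Dumpling House preferred on 1 ballot; Fika wins 8–1.
Dumpling House vs Cedar: Dumpling House preferred on 2 ballots; Cedar wins 7–2.
Dumpling House vs Harvest: Dumpling House is ranked higher on 0 ballots, Harvest on 9. Harvest wins 9–0.
Fika vs Cedar: Fika preferred on 2+1 = 3 ballots; Cedar wins 6–3.
Fika vs Harvest: Fika is ranked higher on 0 ballots, Harvest on 9. Harvest wins 9–0.
Cedar vs Harvest: Cedar preferred on 0 ballots; Harvest wins 9–0.
Harvest beats each of Basil, Dumpling House, Fika, Cedar — Harvest is the Condorcet winner.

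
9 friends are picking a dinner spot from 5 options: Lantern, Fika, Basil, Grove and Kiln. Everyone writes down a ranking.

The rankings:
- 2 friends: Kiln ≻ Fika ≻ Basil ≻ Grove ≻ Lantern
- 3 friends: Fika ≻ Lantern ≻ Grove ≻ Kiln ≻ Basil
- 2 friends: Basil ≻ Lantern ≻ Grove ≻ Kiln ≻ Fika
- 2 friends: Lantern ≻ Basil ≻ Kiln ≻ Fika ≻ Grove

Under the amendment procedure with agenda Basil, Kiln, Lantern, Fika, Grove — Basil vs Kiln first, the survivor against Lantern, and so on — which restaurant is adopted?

Round 1: Basil vs Kiln — 4–5, Kiln advances.
Round 2: Kiln vs Lantern — 2–7, Lantern advances.
Round 3: Lantern vs Fika — 4–5, Fika advances.
Round 4: Fika vs Grove — 7–2, Fika advances.
Fika survives the agenda.

Fika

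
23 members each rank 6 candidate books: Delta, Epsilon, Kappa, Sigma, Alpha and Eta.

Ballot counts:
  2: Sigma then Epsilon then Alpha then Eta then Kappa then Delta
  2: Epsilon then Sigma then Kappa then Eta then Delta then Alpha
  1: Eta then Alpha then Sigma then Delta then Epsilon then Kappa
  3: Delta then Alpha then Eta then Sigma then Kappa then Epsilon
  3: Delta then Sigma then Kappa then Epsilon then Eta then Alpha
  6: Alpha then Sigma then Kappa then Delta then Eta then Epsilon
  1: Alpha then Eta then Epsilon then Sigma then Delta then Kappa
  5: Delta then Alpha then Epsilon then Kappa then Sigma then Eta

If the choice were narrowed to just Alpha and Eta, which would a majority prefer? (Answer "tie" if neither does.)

Alpha

Ballots ranking Alpha above Eta: 2 + 3 + 6 + 1 + 5 = 17.
Ballots ranking Eta above Alpha: 23 − 17 = 6.
Alpha wins the head-to-head 17–6.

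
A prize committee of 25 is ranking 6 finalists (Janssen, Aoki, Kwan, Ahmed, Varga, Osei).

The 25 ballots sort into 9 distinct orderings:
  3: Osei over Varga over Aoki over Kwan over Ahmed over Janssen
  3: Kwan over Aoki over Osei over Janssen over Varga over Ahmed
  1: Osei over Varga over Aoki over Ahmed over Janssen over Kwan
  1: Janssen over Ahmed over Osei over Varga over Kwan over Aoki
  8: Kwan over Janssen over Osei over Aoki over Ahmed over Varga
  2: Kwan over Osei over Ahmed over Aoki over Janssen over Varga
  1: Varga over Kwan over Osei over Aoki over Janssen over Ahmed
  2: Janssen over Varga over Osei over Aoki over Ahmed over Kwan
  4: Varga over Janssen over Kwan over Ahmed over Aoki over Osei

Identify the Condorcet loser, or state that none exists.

Head-to-head results (25 jurors):
Janssen vs Aoki: Janssen preferred on 1+8+2+4 = 15 ballots; Janssen wins 15–10.
Janssen vs Kwan: Janssen preferred on 1+1+2+4 = 8 ballots; Kwan wins 17–8.
Janssen vs Ahmed: 3+1+8+1+2+4 = 19 for Janssen, 6 for Ahmed — Janssen by 19–6.
Janssen vs Varga: 16 to 9, Janssen.
Janssen vs Osei: 1+8+2+4 = 15 for Janssen, 10 for Osei — Janssen by 15–10.
Aoki–Kwan: Kwan 19–6.
Aoki vs Ahmed: Aoki preferred on 3+3+1+8+1+2 = 18 ballots; Aoki wins 18–7.
Aoki vs Varga: 3+8+2 = 13 for Aoki, 12 for Varga — Aoki by 13–12.
Aoki vs Osei: Aoki is ranked higher on 3+4 = 7 ballots, Osei on 18. Osei wins 18–7.
Kwan vs Ahmed: 3+3+8+2+1+4 = 21 for Kwan, 4 for Ahmed — Kwan by 21–4.
Kwan–Varga: Kwan 13–12.
Kwan vs Osei: Kwan is ranked higher on 3+8+2+1+4 = 18 ballots, Osei on 7. Kwan wins 18–7.
Ahmed vs Varga: Varga, 14–11.
Ahmed vs Osei: Osei wins 20–5.
Varga vs Osei: Osei, 18–7.
Only Ahmed has no wins; Ahmed is the Condorcet loser.

Ahmed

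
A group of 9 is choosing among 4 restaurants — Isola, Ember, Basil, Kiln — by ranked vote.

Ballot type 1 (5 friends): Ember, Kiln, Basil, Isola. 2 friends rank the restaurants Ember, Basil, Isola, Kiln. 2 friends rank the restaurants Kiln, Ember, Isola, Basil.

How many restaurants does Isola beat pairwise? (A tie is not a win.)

Isola against each rival (9 friends):
Isola vs Ember: 0 to 9, Ember.
Isola–Basil: Basil 7–2.
Isola vs Kiln: 2 to 7, Kiln.
Isola beats no one; loses to Ember, Basil, Kiln — 0 pairwise wins.

0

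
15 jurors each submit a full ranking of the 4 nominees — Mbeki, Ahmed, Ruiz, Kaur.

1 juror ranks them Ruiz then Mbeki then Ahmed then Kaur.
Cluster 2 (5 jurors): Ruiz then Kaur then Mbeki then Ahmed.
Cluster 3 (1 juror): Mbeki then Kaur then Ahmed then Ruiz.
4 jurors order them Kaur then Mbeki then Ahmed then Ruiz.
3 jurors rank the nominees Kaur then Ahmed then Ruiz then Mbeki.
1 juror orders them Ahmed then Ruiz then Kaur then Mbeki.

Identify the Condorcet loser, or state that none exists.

Pairwise majorities:
Mbeki vs Ahmed: Mbeki preferred on 1+5+1+4 = 11 ballots; Mbeki wins 11–4.
Mbeki–Ruiz: Ruiz 10–5.
Mbeki vs Kaur: 1+1 = 2 for Mbeki, 13 for Kaur — Kaur by 13–2.
Ahmed vs Ruiz: Ahmed wins 9–6.
Ahmed vs Kaur: 2 to 13, Kaur.
Ruiz vs Kaur: 1+5+1 = 7 for Ruiz, 8 for Kaur — Kaur by 8–7.
No nominee is winless: Mbeki beats Ahmed; Ahmed beats Ruiz; Ruiz beats Mbeki; Kaur beats Mbeki. There is no Condorcet loser.

none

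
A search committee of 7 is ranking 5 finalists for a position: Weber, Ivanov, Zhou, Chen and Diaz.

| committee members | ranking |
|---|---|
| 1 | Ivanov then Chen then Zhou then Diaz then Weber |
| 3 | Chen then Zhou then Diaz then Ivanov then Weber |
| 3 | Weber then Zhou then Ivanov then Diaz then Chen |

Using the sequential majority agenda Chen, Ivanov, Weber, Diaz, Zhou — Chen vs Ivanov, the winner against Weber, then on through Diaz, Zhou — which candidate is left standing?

Zhou

Round 1: Chen vs Ivanov — 3–4, Ivanov advances.
Round 2: Ivanov vs Weber — 4–3, Ivanov advances.
Round 3: Ivanov vs Diaz — 4–3, Ivanov advances.
Round 4: Ivanov vs Zhou — 1–6, Zhou advances.
Zhou survives the agenda.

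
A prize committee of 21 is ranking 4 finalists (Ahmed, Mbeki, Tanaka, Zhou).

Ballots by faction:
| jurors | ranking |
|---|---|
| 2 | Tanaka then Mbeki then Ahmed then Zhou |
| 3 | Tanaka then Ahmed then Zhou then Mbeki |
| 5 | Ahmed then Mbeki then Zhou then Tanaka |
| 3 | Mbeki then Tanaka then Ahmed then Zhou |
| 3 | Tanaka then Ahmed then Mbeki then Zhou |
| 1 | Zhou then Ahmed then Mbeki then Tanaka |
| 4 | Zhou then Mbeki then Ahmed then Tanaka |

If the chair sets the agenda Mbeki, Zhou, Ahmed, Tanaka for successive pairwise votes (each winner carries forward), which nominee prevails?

Round 1: Mbeki vs Zhou — 13–8, Mbeki advances.
Round 2: Mbeki vs Ahmed — 9–12, Ahmed advances.
Round 3: Ahmed vs Tanaka — 10–11, Tanaka advances.
The agenda winner is Tanaka.

Tanaka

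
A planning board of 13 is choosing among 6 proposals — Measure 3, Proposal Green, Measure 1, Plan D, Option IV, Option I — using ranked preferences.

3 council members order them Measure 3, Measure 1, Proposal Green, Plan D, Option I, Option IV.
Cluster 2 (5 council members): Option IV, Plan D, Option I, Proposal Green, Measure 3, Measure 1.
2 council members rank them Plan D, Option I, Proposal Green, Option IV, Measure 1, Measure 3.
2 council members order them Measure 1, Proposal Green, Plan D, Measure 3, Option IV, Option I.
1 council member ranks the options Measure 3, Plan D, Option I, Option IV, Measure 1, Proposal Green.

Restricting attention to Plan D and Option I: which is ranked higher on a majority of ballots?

Plan D

Ballots ranking Plan D above Option I: 3 + 5 + 2 + 2 + 1 = 13.
Ballots ranking Option I above Plan D: 13 − 13 = 0.
Plan D wins the head-to-head 13–0.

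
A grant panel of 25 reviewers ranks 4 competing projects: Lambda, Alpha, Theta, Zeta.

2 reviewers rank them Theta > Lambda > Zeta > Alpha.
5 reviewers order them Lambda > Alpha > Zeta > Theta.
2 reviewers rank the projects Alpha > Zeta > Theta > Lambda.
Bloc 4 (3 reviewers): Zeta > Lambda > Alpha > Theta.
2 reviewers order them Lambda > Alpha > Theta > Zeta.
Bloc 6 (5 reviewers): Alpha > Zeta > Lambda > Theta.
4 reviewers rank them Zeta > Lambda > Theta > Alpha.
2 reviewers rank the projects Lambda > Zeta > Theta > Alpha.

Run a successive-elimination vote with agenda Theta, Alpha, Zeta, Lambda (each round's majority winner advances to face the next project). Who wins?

Round 1: Theta vs Alpha — 8–17, Alpha advances.
Round 2: Alpha vs Zeta — 14–11, Alpha advances.
Round 3: Alpha vs Lambda — 7–18, Lambda advances.
Lambda survives the agenda.

Lambda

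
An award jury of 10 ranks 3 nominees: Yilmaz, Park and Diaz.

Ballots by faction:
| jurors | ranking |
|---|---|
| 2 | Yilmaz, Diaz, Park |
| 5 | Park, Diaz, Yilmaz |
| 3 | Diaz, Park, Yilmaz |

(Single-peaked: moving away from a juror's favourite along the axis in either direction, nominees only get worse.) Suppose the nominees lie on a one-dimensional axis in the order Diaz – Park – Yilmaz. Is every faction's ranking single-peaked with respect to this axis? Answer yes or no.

no

Axis positions: Diaz=1, Park=2, Yilmaz=3.
Faction 1: ranking walks positions 3-1-2; Diaz is ranked above Park even though Park lies between Diaz and the peak Yilmaz on the axis — preferences dip and rise again. Not single-peaked.
Faction 2 (peak Park at position 2): ranking walks positions 2-1-3, expanding outward from the peak — single-peaked.
Faction 3 (peak Diaz at position 1): ranking walks positions 1-2-3, expanding outward from the peak — single-peaked.
Faction 1 violates single-peakedness, so the profile is not single-peaked on this axis.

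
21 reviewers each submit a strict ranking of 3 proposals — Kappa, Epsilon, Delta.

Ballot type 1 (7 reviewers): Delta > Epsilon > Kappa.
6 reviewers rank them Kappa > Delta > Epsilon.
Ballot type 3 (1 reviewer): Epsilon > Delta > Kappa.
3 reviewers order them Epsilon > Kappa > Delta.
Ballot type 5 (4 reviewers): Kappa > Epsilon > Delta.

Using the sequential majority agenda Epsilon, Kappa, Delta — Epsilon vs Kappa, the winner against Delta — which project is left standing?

Round 1: Epsilon vs Kappa — 11–10, Epsilon advances.
Round 2: Epsilon vs Delta — 8–13, Delta advances.
Delta survives the agenda.

Delta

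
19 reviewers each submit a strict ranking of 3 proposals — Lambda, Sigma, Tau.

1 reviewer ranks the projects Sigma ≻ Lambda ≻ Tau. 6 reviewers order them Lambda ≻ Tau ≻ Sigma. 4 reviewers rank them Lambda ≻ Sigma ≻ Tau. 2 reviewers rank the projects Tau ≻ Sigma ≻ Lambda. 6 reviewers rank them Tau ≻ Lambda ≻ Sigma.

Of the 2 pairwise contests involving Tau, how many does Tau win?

1

Tau against each rival (19 reviewers):
Tau vs Lambda: Tau preferred on 2+6 = 8 ballots; Lambda wins 11–8.
Tau vs Sigma: Tau is ranked higher on 6+2+6 = 14 ballots, Sigma on 5. Tau wins 14–5.
Tau beats Sigma; loses to Lambda — 1 pairwise win.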